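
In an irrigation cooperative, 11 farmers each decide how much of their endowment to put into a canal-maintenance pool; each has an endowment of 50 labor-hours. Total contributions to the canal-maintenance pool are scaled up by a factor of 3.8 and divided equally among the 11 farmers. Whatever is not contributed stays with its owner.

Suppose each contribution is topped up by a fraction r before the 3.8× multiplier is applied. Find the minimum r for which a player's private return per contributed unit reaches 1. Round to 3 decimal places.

1.895

With matching at rate r, one contributed unit becomes (1 + r) in the canal-maintenance pool and returns 3.8 × (1 + r) / 11 to the contributor.
Setting this equal to 1: 1 + r = 11/3.8 = 2.8947.
So the minimum matching rate is r = 2.8947 − 1 = 1.895.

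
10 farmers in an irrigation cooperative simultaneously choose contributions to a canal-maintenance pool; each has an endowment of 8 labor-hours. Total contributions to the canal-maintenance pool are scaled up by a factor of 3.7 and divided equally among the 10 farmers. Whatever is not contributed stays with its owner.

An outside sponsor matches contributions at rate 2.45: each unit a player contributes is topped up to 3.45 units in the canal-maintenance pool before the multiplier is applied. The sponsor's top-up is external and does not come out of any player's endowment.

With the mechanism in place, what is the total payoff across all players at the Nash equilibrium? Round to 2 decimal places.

With the mechanism, a contributed unit returns 3.7 × 3.45 / 10 = 1.2765 per unit of net cost to the contributor — now above 1 — so contributing fully is weakly dominant for every player.
So the Nash equilibrium is full contribution by all 10; the group earns 3.7 × 3.45 × 80 = 1021.20.

1021.20 labor-hours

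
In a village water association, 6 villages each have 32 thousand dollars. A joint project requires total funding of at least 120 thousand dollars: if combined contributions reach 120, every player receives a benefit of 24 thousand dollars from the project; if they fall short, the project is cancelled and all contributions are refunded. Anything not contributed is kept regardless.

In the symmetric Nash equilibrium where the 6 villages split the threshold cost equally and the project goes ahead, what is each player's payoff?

Equal share of the threshold: 120/6 = 20.
At this profile no one gains by cutting their contribution: any cut drops the total below 120, the project is cancelled, contributions are refunded, and the deviator ends with 32, which is less than 32 − 20 + 24 = 36. Contributing more than 20 just wastes the excess. So contributing exactly 20 is a best response.
Each player's payoff: 32 − 20 + 24 = 36.

36 thousand dollars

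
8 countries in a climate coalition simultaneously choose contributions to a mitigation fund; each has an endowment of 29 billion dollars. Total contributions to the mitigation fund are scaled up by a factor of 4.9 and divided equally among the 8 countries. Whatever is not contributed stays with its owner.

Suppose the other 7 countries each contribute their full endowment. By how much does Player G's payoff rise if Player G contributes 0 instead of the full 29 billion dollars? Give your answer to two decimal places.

11.24 billion dollars

Switching from a contribution of 29 to 0 lets Player G keep an extra 29 billion dollars, but lowers the mitigation fund by 29, which costs Player G their own share of that drop: 4.9/8 × 29 = 17.76.
Net gain = 29 − 17.76 = 11.24. The private return per contributed unit (0.6125) is below 1, so free-riding is indeed the best response regardless of what the others do.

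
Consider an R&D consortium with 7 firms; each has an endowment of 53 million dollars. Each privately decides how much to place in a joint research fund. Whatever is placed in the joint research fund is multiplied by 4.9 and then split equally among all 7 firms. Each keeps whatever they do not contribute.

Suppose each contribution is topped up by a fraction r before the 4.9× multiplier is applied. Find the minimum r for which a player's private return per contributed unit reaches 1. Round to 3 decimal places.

0.429

With matching at rate r, one contributed unit becomes (1 + r) in the joint research fund and returns 4.9 × (1 + r) / 7 to the contributor.
Setting this equal to 1: 1 + r = 7/4.9 = 1.4286.
So the minimum matching rate is r = 1.4286 − 1 = 0.429.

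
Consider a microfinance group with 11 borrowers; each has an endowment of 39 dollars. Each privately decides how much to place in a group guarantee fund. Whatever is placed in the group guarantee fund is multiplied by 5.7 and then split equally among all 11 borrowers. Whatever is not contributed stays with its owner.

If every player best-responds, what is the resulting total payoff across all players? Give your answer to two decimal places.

Each contributed unit returns 5.7/11 = 0.5182 to its contributor — below 1 — so contributing 0 is dominant for every player. At the Nash equilibrium everyone keeps their 39, and the group total is 11 × 39 = 429.

429.00 dollars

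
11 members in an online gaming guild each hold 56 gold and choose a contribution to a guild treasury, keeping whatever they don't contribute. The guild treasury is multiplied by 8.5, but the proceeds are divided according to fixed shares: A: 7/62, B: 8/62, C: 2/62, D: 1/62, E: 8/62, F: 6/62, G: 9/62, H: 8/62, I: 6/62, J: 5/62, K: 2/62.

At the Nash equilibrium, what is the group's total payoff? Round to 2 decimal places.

2296.00 gold

For player j, contributing a unit is worthwhile iff 8.5 × (j's share) ≥ 1, i.e. iff j's share is at least 0.1176.
B, E, G and H clear that bar, contributing 56 each; the remaining 7 contribute 0. Total contributed: 224.
The guild treasury pays out 8.5 × 224 = 1904.00 in total (split across the unequal shares, but the aggregate is all that matters for the group sum).
The 7 free-riders keep 56 each, adding 392. Group total = 392 + 1904.00 = 2296.00.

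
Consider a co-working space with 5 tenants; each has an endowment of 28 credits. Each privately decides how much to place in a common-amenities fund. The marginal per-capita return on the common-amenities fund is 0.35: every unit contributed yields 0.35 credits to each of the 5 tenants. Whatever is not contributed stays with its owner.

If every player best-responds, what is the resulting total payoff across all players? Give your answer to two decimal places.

The private return per contributed unit is 0.35 < 1, so contributing 0 is dominant for every player. At the Nash equilibrium everyone keeps their 28, and the group total is 5 × 28 = 140.

140.00 credits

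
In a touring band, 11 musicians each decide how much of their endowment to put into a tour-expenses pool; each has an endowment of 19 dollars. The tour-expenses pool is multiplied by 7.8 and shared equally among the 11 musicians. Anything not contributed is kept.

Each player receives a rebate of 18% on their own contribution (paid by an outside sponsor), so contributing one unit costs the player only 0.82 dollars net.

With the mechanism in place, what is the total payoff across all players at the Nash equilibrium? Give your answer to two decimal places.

The effective private return is (7.8/11) / 0.82 = 0.8647, which is still under 1, so the mechanism doesn't change anyone's dominant strategy: zero contribution.
At the Nash equilibrium no one contributes; group total payoff = 11 × 19 = 209.

209.00 dollars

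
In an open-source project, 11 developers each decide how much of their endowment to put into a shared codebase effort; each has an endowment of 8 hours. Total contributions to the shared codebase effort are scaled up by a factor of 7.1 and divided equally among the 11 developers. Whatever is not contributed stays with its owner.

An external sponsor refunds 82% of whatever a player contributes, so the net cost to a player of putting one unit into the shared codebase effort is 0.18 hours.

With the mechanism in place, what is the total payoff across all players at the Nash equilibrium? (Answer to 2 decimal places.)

The effective private return per unit is now (7.1/11) / 0.18 = 3.5859 > 1, so every player's dominant strategy flips to full contribution.
At the Nash equilibrium everyone contributes 8. Group total payoff = 11 × (8 × 0.82 + 7.1 × 8) = 696.96.

696.96 hours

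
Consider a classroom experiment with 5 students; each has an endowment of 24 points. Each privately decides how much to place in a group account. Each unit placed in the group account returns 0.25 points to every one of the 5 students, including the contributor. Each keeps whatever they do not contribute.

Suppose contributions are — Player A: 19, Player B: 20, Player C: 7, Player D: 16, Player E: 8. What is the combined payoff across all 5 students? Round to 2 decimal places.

137.50 points

Total contributed: 19 + 20 + 7 + 16 + 8 = 70; total kept: 5 × 24 − 70 = 50.
The group account pays out 0.25 × 5 × 70 = 87.50 in aggregate.
Group total = 50 + 87.50 = 137.50.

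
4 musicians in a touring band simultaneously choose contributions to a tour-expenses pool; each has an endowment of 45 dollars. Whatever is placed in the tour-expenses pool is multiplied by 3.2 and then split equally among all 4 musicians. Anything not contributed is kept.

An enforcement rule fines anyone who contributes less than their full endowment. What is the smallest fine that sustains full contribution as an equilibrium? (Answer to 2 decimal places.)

Given the others contribute fully, the best deviation is to contribute 0 (any partial contribution still incurs the fine and gives up units whose private return 0.8000 is below 1).
Deviating from 45 to 0 saves 45 dollars but forfeits the deviator's share of the drop in the tour-expenses pool: 3.2/4 × 45 = 36.00.
So the deviation gain is 45 − 36.00 = 9.00, and the fine must be at least 9.00 dollars to wipe it out.

9.00 dollars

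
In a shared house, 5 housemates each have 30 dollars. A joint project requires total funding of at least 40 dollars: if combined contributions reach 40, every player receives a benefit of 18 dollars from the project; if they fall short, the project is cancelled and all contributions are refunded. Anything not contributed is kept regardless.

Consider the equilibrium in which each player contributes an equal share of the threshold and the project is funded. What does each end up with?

40 dollars

Equal share of the threshold: 40/5 = 8.
At this profile no one gains by cutting their contribution: any cut drops the total below 40, the project is cancelled, contributions are refunded, and the deviator ends with 30, which is less than 30 − 8 + 18 = 40. Contributing more than 8 just wastes the excess. So contributing exactly 8 is a best response.
Each player's payoff: 30 − 8 + 18 = 40.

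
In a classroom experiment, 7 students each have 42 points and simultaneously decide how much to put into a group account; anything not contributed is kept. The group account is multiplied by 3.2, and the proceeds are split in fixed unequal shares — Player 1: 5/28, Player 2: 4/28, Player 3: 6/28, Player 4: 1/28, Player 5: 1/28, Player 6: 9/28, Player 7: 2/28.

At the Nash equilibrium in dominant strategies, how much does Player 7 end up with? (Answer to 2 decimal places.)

51.60 points

A player with share s gets back 3.2·s per unit contributed, so full contribution is dominant for anyone with s > 1/3.2 = 0.3125 and zero contribution is dominant for anyone below.
Player 6 alone (share 9/28) is above the threshold, contributing 42; the remaining 6 contribute 0. Total contributed: 42.
Player 7 keeps 42 and receives 3.2 × 42 × 2/28 = 9.60 from the group account, for a payoff of 51.60.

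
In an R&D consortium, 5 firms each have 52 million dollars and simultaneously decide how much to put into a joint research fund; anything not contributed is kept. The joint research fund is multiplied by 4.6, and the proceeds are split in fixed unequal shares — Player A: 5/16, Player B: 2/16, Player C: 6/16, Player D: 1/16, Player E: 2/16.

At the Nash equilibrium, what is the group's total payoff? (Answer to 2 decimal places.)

For player j, contributing a unit is worthwhile iff 4.6 × (j's share) ≥ 1, i.e. iff j's share is at least 0.2174.
The shares above 0.2174 belong to Player A and Player C, contributing 52 each; the remaining 3 contribute 0. Total contributed: 104.
The joint research fund pays out 4.6 × 104 = 478.40 in total (split across the unequal shares, but the aggregate is all that matters for the group sum).
The 3 free-riders keep 52 each, adding 156. Group total = 156 + 478.40 = 634.40.

634.40 million dollars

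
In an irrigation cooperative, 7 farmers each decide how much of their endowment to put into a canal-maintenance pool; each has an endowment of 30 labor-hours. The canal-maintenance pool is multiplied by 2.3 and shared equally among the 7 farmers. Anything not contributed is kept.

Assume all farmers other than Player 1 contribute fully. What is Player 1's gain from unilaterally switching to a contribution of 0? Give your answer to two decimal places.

20.14 labor-hours

Switching from a contribution of 30 to 0 lets Player 1 keep an extra 30 labor-hours, but lowers the canal-maintenance pool by 30, which costs Player 1 their own share of that drop: 2.3/7 × 30 = 9.86.
Net gain = 30 − 9.86 = 20.14. The private return per contributed unit (0.3286) is below 1, so free-riding is indeed the best response regardless of what the others do.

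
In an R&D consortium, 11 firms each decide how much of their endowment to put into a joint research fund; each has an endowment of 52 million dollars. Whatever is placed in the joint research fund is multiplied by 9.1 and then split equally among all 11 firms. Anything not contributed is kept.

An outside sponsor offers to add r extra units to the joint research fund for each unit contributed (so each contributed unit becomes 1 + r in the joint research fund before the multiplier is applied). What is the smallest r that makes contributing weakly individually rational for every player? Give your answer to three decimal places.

With matching at rate r, one contributed unit becomes (1 + r) in the joint research fund and returns 9.1 × (1 + r) / 11 to the contributor.
Setting this equal to 1: 1 + r = 11/9.1 = 1.2088.
So the minimum matching rate is r = 1.2088 − 1 = 0.209.

0.209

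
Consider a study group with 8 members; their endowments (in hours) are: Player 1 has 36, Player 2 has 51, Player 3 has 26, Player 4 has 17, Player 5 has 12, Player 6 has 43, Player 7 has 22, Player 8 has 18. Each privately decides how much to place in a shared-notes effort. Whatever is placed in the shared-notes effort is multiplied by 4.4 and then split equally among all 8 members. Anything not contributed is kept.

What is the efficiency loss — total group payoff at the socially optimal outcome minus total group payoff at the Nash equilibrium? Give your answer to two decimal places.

765.00 hours

The private return per contributed unit is 4.4/8 = 0.5500 < 1 for every player regardless of endowment, so the Nash equilibrium is zero contribution and the group total is Σ E_j = 36 + 51 + 26 + 17 + 12 + 43 + 22 + 18 = 225.
Each contributed unit returns 4.400 to the group, so the social optimum is full contribution by everyone: group total = 4.400 × 225 = 990.00.
Efficiency loss = (4.400 − 1) × 225 = 765.00.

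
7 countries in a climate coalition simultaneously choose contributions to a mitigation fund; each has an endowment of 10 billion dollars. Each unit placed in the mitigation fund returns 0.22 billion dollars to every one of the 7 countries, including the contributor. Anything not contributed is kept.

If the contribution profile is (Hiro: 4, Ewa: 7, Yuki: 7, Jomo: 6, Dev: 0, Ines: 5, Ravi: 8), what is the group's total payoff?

89.98 billion dollars

Total contributed: 4 + 7 + 7 + 6 + 0 + 5 + 8 = 37; total kept: 7 × 10 − 37 = 33.
The mitigation fund pays out 0.22 × 7 × 37 = 56.98 in aggregate.
Group total = 33 + 56.98 = 89.98.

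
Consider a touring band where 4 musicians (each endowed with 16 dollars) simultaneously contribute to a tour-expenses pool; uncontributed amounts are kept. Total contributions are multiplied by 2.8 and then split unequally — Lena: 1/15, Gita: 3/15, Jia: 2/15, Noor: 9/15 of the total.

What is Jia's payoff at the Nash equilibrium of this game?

A player with share s gets back 2.8·s per unit contributed, so full contribution is dominant for anyone with s > 1/2.8 = 0.3571 and zero contribution is dominant for anyone below.
Only Noor (9/15) clears that bar, contributing 16; the remaining 3 contribute 0. Total contributed: 16.
Jia keeps 16 and receives 2.8 × 16 × 2/15 = 5.97 from the tour-expenses pool, for a payoff of 21.97.

21.97 dollars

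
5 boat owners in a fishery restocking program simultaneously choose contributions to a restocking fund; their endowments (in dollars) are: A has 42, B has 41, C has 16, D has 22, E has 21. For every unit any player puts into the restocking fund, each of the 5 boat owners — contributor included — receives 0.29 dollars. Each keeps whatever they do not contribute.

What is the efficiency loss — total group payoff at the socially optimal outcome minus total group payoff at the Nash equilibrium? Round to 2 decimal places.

The private return per contributed unit is 0.29 < 1 for everyone, so the Nash equilibrium is zero contribution and the group total is Σ E_j = 42 + 41 + 16 + 22 + 21 = 142.
Each contributed unit returns 1.450 to the group, so the social optimum is full contribution by everyone: group total = 1.450 × 142 = 205.90.
Efficiency loss = (1.450 − 1) × 142 = 63.90.

63.90 dollars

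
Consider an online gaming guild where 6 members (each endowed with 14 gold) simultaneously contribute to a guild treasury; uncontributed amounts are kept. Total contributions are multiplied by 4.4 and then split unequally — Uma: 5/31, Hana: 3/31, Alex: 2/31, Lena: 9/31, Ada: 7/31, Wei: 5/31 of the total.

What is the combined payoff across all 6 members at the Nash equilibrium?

131.60 gold

Each unit j contributes comes back to j as 4.4 × (j's share), so j prefers to contribute only if that share exceeds 1/4.4 = 0.2273; otherwise keeping the unit dominates.
The only share above 0.2273 is Lena's 9/31, contributing 14; the remaining 5 contribute 0. Total contributed: 14.
The guild treasury pays out 4.4 × 14 = 61.60 in total (split across the unequal shares, but the aggregate is all that matters for the group sum).
The 5 free-riders keep 14 each, adding 70. Group total = 70 + 61.60 = 131.60.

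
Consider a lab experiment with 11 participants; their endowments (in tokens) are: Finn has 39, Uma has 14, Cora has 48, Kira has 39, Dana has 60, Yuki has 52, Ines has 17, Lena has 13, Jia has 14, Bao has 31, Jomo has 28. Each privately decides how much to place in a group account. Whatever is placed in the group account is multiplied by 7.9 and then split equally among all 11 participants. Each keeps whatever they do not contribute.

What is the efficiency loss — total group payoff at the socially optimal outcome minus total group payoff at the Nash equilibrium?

2449.50 tokens

The private return per contributed unit is 7.9/11 = 0.7182 < 1 for every player regardless of endowment, so the Nash equilibrium is zero contribution and the group total is Σ E_j = 39 + 14 + 48 + 39 + 60 + 52 + 17 + 13 + 14 + 31 + 28 = 355.
Each contributed unit returns 7.900 to the group, so the social optimum is full contribution by everyone: group total = 7.900 × 355 = 2804.50.
Efficiency loss = (7.900 − 1) × 355 = 2449.50.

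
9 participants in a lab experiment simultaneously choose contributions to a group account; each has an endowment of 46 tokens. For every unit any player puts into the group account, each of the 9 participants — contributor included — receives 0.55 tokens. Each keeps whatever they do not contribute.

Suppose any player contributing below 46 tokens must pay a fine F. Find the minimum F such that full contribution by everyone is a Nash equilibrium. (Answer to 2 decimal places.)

Given the others contribute fully, the best deviation is to contribute 0 (any partial contribution still incurs the fine and gives up units whose private return 0.55 is below 1).
Deviating from 46 to 0 saves 46 tokens but forfeits the deviator's share of the drop in the group account: 0.55 × 46 = 25.30.
So the deviation gain is 46 − 25.30 = 20.70, and the fine must be at least 20.70 tokens to wipe it out.

20.70 tokens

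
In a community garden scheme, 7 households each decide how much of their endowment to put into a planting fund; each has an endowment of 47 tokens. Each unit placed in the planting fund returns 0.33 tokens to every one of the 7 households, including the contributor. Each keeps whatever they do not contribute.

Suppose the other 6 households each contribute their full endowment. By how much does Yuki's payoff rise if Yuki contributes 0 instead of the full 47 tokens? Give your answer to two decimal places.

Switching from a contribution of 47 to 0 lets Yuki keep an extra 47 tokens, but lowers the planting fund by 47, which costs Yuki their own share of that drop: 0.33 × 47 = 15.51.
Net gain = 47 − 15.51 = 31.49. The private return per contributed unit (0.33) is below 1, so free-riding is indeed the best response regardless of what the others do.

31.49 tokens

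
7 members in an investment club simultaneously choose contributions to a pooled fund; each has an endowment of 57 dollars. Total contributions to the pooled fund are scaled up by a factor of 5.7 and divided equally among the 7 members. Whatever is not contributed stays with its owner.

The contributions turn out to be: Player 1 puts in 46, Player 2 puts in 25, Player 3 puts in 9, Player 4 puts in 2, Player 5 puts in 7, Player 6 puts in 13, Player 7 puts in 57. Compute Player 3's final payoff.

Total contributed: 46 + 25 + 9 + 2 + 7 + 13 + 57 = 159.
Each receives 5.7 × 159 / 7 = 129.47 from the pooled fund.
Player 3 keeps 57 − 9 = 48, so Player 3's payoff is 48 + 129.47 = 177.47.

177.47 dollars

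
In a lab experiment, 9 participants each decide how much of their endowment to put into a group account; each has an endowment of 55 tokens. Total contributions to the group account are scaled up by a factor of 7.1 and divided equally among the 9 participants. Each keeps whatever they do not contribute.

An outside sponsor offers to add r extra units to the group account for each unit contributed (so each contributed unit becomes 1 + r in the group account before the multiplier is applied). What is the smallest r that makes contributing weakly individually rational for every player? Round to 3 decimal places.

With matching at rate r, one contributed unit becomes (1 + r) in the group account and returns 7.1 × (1 + r) / 9 to the contributor.
Setting this equal to 1: 1 + r = 9/7.1 = 1.2676.
So the minimum matching rate is r = 1.2676 − 1 = 0.268.

0.268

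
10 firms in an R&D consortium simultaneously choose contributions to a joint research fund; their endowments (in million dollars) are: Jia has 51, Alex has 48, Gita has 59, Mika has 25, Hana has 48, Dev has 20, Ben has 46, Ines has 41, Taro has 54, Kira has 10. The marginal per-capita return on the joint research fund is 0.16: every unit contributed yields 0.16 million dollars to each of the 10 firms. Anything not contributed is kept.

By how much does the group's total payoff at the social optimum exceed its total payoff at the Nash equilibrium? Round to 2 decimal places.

241.20 million dollars

The private return per contributed unit is 0.16 < 1 for everyone, so the Nash equilibrium is zero contribution and the group total is Σ E_j = 51 + 48 + 59 + 25 + 48 + 20 + 46 + 41 + 54 + 10 = 402.
Each contributed unit returns 1.600 to the group, so the social optimum is full contribution by everyone: group total = 1.600 × 402 = 643.20.
Efficiency loss = (1.600 − 1) × 402 = 241.20.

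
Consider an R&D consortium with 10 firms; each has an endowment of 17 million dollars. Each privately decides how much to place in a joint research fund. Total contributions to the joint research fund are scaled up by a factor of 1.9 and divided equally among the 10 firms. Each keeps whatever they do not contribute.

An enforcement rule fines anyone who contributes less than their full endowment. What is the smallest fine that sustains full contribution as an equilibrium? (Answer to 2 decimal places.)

13.77 million dollars

Given the others contribute fully, the best deviation is to contribute 0 (any partial contribution still incurs the fine and gives up units whose private return 0.1900 is below 1).
Deviating from 17 to 0 saves 17 million dollars but forfeits the deviator's share of the drop in the joint research fund: 1.9/10 × 17 = 3.23.
So the deviation gain is 17 − 3.23 = 13.77, and the fine must be at least 13.77 million dollars to wipe it out.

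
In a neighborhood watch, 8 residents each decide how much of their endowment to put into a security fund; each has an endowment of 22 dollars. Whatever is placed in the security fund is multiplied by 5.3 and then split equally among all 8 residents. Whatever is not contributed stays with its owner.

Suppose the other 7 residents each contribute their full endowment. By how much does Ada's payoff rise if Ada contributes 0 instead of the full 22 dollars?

7.43 dollars

Switching from a contribution of 22 to 0 lets Ada keep an extra 22 dollars, but lowers the security fund by 22, which costs Ada their own share of that drop: 5.3/8 × 22 = 14.57.
Net gain = 22 − 14.57 = 7.43. The private return per contributed unit (0.6625) is below 1, so free-riding is indeed the best response regardless of what the others do.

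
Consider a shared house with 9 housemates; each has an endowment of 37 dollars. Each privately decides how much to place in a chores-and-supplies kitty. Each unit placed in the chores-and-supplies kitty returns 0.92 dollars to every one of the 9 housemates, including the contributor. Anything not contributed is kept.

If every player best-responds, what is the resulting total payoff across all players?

333.00 dollars

The private return per contributed unit is 0.92 < 1, so contributing 0 is dominant for every player. At the Nash equilibrium everyone keeps their 37, and the group total is 9 × 37 = 333.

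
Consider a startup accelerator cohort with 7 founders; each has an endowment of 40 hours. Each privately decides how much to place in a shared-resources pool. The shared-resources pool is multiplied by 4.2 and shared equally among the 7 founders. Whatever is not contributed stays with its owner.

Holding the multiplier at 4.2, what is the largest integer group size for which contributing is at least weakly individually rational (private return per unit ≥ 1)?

4

Private return per unit is 4.2/(group size), which is ≥ 1 whenever the group size is ≤ 4.2.
The largest such integer is 4.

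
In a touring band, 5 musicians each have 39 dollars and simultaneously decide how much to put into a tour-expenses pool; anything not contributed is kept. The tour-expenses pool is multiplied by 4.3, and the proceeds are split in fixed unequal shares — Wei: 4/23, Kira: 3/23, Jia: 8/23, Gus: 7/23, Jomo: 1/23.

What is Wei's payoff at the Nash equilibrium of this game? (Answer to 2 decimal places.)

For player j, contributing a unit is worthwhile iff 4.3 × (j's share) ≥ 1, i.e. iff j's share is at least 0.2326.
Jia and Gus clear that bar, contributing 39 each; the remaining 3 contribute 0. Total contributed: 78.
Wei keeps 39 and receives 4.3 × 78 × 4/23 = 58.33 from the tour-expenses pool, for a payoff of 97.33.

97.33 dollars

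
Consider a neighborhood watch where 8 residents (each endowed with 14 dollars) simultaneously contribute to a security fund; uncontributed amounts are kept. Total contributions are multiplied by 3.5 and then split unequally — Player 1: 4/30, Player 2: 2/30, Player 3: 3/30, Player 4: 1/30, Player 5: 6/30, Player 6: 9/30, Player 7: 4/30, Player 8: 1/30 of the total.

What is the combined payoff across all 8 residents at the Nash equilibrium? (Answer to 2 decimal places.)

147.00 dollars

A player with share s gets back 3.5·s per unit contributed, so full contribution is dominant for anyone with s > 1/3.5 = 0.2857 and zero contribution is dominant for anyone below.
The only share above 0.2857 is Player 6's 9/30, contributing 14; the remaining 7 contribute 0. Total contributed: 14.
The security fund pays out 3.5 × 14 = 49.00 in total (split across the unequal shares, but the aggregate is all that matters for the group sum).
The 7 free-riders keep 14 each, adding 98. Group total = 98 + 49.00 = 147.00.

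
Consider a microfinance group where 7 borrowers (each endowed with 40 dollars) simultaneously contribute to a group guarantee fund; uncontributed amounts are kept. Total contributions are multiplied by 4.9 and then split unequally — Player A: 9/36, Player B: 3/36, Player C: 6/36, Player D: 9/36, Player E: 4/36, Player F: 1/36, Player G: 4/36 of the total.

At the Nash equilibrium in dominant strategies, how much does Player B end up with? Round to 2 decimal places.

A player with share s gets back 4.9·s per unit contributed, so full contribution is dominant for anyone with s > 1/4.9 = 0.2041 and zero contribution is dominant for anyone below.
The shares above 0.2041 belong to Player A and Player D, contributing 40 each; the remaining 5 contribute 0. Total contributed: 80.
Player B keeps 40 and receives 4.9 × 80 × 3/36 = 32.67 from the group guarantee fund, for a payoff of 72.67.

72.67 dollars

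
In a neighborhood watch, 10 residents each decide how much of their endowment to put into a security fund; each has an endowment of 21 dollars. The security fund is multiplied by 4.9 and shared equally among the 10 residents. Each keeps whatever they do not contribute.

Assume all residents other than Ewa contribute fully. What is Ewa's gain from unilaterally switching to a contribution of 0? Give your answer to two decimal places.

Switching from a contribution of 21 to 0 lets Ewa keep an extra 21 dollars, but lowers the security fund by 21, which costs Ewa their own share of that drop: 4.9/10 × 21 = 10.29.
Net gain = 21 − 10.29 = 10.71. The private return per contributed unit (0.4900) is below 1, so free-riding is indeed the best response regardless of what the others do.

10.71 dollars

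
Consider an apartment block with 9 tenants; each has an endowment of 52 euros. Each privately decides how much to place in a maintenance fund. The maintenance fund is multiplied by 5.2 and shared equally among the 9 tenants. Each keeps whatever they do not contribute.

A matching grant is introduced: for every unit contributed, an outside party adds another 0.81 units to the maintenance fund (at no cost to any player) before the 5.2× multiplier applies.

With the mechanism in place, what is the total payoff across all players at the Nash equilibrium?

With the mechanism, a contributed unit returns 5.2 × 1.81 / 9 = 1.0458 per unit of net cost to the contributor — now above 1 — so contributing fully is weakly dominant for every player.
So the Nash equilibrium is full contribution by all 9; the group earns 5.2 × 1.81 × 468 = 4404.82.

4404.82 euros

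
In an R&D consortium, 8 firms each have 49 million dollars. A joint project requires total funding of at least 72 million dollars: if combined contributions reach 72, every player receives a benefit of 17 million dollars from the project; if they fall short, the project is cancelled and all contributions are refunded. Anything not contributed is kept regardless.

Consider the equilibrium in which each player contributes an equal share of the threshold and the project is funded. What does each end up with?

Equal share of the threshold: 72/8 = 9.
At this profile no one gains by cutting their contribution: any cut drops the total below 72, the project is cancelled, contributions are refunded, and the deviator ends with 49, which is less than 49 − 9 + 17 = 57. Contributing more than 9 just wastes the excess. So contributing exactly 9 is a best response.
Each player's payoff: 49 − 9 + 17 = 57.

57 million dollars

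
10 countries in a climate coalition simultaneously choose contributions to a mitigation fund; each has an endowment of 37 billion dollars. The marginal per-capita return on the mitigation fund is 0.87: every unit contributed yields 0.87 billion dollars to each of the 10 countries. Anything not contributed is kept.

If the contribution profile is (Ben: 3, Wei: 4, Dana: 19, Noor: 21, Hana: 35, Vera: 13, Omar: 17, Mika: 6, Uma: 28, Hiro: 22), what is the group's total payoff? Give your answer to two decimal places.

1663.60 billion dollars

Total contributed: 3 + 4 + 19 + 21 + 35 + 13 + 17 + 6 + 28 + 22 = 168; total kept: 10 × 37 − 168 = 202.
The mitigation fund pays out 0.87 × 10 × 168 = 1461.60 in aggregate.
Group total = 202 + 1461.60 = 1663.60.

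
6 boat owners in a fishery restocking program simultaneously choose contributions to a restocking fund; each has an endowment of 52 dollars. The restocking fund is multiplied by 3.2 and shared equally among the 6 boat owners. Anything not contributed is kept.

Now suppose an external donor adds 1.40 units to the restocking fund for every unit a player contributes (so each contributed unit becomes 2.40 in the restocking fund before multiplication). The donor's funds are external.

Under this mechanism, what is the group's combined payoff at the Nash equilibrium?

2396.16 dollars

With the mechanism, a contributed unit returns 3.2 × 2.40 / 6 = 1.2800 per unit of net cost to the contributor — now above 1 — so contributing fully is weakly dominant for every player.
At the Nash equilibrium everyone contributes 52. Group total payoff = 3.2 × 2.40 × 312 = 2396.16.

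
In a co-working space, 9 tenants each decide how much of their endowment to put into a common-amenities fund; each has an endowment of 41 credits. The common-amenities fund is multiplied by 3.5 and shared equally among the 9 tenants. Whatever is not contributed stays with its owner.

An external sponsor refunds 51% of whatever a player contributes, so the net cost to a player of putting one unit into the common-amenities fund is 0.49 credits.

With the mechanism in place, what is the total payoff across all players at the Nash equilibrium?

Even with the mechanism, each unit contributed returns only (3.5/9) / 0.49 = 0.7937 per unit of net cost, so contributing nothing is still dominant.
Everyone keeps their endowment and the group total is 9 × 41 = 369.

369.00 credits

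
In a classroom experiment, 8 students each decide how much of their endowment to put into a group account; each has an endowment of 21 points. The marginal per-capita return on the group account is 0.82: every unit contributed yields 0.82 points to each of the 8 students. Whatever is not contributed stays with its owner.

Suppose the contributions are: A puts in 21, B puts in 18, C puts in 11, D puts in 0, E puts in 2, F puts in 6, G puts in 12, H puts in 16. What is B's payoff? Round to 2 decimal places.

Total contributed: 21 + 18 + 11 + 0 + 2 + 6 + 12 + 16 = 86.
Each receives 0.82 × 86 = 70.52 from the group account.
B keeps 21 − 18 = 3, so B's payoff is 3 + 70.52 = 73.52.

73.52 points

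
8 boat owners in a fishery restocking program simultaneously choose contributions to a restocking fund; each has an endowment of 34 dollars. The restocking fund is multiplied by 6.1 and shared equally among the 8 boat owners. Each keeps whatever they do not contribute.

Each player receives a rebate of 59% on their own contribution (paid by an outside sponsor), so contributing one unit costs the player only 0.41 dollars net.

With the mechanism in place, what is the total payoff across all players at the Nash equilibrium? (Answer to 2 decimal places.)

The effective private return per unit is now (6.1/8) / 0.41 = 1.8598 > 1, so every player's dominant strategy flips to full contribution.
So the Nash equilibrium is full contribution by all 8; the group earns 8 × (34 × 0.59 + 6.1 × 34) = 1819.68.

1819.68 dollars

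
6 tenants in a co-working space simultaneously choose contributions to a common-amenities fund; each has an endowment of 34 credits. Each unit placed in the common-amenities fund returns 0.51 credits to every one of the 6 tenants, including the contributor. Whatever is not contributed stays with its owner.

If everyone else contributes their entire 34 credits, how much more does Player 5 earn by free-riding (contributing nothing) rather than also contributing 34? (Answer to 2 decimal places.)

16.66 credits

Switching from a contribution of 34 to 0 lets Player 5 keep an extra 34 credits, but lowers the common-amenities fund by 34, which costs Player 5 their own share of that drop: 0.51 × 34 = 17.34.
Net gain = 34 − 17.34 = 16.66. The private return per contributed unit (0.51) is below 1, so free-riding is indeed the best response regardless of what the others do.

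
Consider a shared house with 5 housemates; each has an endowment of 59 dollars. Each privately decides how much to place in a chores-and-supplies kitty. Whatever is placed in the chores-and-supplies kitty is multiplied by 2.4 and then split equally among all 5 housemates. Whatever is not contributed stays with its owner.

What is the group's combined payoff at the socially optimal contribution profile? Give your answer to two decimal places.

708.00 dollars

Each contributed unit returns 2.400 to the group as a whole (0.4800 to each of 5 players), which exceeds 1, so the social optimum is full contribution: group total = 2.400 × 295 = 708.00.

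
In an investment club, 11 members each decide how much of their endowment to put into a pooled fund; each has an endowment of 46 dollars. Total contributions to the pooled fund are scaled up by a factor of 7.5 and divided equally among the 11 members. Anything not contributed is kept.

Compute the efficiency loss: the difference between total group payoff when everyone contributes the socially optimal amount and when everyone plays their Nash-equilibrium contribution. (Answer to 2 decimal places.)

Each contributed unit returns 7.5/11 = 0.6818 to its contributor — below 1 — so contributing 0 is dominant for every player. At the Nash equilibrium everyone keeps their 46, and the group total is 11 × 46 = 506.
Each contributed unit returns 7.500 to the group as a whole (0.6818 to each of 11 players), which exceeds 1, so the social optimum is full contribution: group total = 7.500 × 506 = 3795.00.
Efficiency loss = 3795.00 − 506 = 3289.00.

3289.00 dollars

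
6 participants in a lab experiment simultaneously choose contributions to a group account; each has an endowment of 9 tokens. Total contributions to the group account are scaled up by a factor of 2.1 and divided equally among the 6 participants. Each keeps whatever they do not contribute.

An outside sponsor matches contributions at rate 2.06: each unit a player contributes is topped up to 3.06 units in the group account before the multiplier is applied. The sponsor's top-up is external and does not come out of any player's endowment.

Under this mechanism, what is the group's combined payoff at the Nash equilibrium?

347.00 tokens

The effective private return per unit is now 2.1 × 3.06 / 6 = 1.0710 > 1, so every player's dominant strategy flips to full contribution.
So the Nash equilibrium is full contribution by all 6; the group earns 2.1 × 3.06 × 54 = 347.00.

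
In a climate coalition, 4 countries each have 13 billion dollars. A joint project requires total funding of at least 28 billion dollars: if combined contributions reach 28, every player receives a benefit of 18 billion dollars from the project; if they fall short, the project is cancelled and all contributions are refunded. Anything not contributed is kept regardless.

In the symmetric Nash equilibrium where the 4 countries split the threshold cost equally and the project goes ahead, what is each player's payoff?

Equal share of the threshold: 28/4 = 7.
At this profile no one gains by cutting their contribution: any cut drops the total below 28, the project is cancelled, contributions are refunded, and the deviator ends with 13, which is less than 13 − 7 + 18 = 24. Contributing more than 7 just wastes the excess. So contributing exactly 7 is a best response.
Each player's payoff: 13 − 7 + 18 = 24.

24 billion dollars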